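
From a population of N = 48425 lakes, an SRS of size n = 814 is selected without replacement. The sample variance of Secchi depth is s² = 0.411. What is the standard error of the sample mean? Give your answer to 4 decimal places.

0.0223

Under SRS without replacement, Var(ȳ) = (1 − f)·s²/n with f = n/N = 814/48425 = 0.01680950.
Var(ȳ) = (1 − 0.01680950)·0.411/814 = 0.98319050·5.04914 × 10^-4 = 4.9642665 × 10^-4.
SE(ȳ) = √(4.9642665 × 10^-4) = 0.0223.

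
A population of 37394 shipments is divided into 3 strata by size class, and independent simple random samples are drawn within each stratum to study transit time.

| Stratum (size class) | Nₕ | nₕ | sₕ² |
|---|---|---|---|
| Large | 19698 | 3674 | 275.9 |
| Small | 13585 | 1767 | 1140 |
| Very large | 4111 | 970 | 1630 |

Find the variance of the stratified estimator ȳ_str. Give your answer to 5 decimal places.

Var(ȳ_str) = Σₕ Wₕ²(1 − fₕ)sₕ²/nₕ with Wₕ = Nₕ/N, N = 37394.
Large: Wₕ = 0.52676900; term = 0.52676900²·(1 − 0.18651640)·275.9/3674 = 0.016951252.
Small: Wₕ = 0.36329358; term = 0.36329358²·(1 − 0.13006993)·1140/1767 = 0.07407439.
Very large: Wₕ = 0.10993742; term = 0.10993742²·(1 − 0.23595232)·1630/970 = 0.015517703.
Sum = 0.10654335.

0.10654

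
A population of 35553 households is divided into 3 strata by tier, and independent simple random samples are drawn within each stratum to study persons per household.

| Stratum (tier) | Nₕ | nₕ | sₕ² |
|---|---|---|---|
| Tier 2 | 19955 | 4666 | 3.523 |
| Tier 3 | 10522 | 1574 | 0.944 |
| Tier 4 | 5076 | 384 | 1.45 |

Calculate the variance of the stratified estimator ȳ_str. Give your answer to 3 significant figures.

Var(ȳ_str) = Σₕ Wₕ²(1 − fₕ)sₕ²/nₕ with Wₕ = Nₕ/N, N = 35553.
Tier 2: Wₕ = 0.56127472; term = 0.56127472²·(1 − 0.23382611)·3.523/4666 = 1.8224105 × 10^-4.
Tier 3: Wₕ = 0.29595252; term = 0.29595252²·(1 − 0.14959133)·0.944/1574 = 4.4672374 × 10^-5.
Tier 4: Wₕ = 0.14277276; term = 0.14277276²·(1 − 0.07565012)·1.45/384 = 7.1148195 × 10^-5.
Sum = 2.9806162 × 10^-4.

2.98 × 10^-4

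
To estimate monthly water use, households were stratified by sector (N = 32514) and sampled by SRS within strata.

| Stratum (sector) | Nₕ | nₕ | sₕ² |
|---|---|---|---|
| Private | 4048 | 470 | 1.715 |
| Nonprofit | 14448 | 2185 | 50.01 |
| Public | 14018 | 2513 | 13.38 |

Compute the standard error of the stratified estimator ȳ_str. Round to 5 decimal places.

0.06854

Var(ȳ_str) = Σₕ Wₕ²(1 − fₕ)sₕ²/nₕ with Wₕ = Nₕ/N, N = 32514.
Private: Wₕ = 0.12450022; term = 0.12450022²·(1 − 0.11610672)·1.715/470 = 4.9992667 × 10^-5.
Nonprofit: Wₕ = 0.44436243; term = 0.44436243²·(1 − 0.15123200)·50.01/2185 = 0.0038359159.
Public: Wₕ = 0.43113736; term = 0.43113736²·(1 − 0.17926951)·13.38/2513 = 8.1226081 × 10^-4.
Sum = 0.0046981694.
SE = √(0.0046981694) = 0.06854.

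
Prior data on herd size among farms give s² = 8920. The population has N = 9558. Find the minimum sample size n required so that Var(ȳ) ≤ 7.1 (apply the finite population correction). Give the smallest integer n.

Without fpc, n₀ = s²/D = 8920/7.1 = 1256.3380.
With fpc, (1 − n/N)·s²/n ≤ D requires n ≥ n₀/(1 + n₀/N) = 1256.3380/(1 + 1256.3380/9558) = 1110.3850.
Rounding up, n = 1111.

1111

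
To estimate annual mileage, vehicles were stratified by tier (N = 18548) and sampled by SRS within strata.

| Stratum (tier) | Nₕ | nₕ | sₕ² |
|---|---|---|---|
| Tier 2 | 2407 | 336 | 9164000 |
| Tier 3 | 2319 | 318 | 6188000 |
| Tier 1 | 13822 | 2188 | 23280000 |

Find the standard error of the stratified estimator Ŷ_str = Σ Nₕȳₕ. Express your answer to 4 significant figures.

Var(Ŷ_str) = Σₕ Nₕ²(1 − fₕ)sₕ²/nₕ.
Tier 2: 2407²·(1 − 336/2407)·9164000/336 = 1.3595713 × 10^11.
Tier 3: 2319²·(1 − 318/2319)·6188000/318 = 9.0296522 × 10^10.
Tier 1: 13822²·(1 − 2188/13822)·23280000/2188 = 1.7109433 × 10^12.
Sum = 1.937197 × 10^12.
SE = √(1.937197 × 10^12) = 1.392 × 10^6.

1.392 × 10^6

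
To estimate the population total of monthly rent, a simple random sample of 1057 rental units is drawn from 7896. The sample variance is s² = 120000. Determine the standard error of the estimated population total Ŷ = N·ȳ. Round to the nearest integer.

78298

Var(Ŷ) = N²·Var(ȳ) = N²·(1 − n/N)·s²/n.
f = 1057/7896 = 0.13386525; Var(ȳ) = 0.86613475·120000/1057 = 98.331287.
Var(Ŷ) = 7896² · 98.331287 = 6.1306427 × 10^9.
SE(Ŷ) = √(6.1306427 × 10^9) = 78298.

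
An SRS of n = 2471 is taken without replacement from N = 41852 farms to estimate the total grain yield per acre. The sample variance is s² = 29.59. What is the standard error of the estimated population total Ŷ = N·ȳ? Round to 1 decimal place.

Var(Ŷ) = N²·Var(ȳ) = N²·(1 − n/N)·s²/n.
f = 2471/41852 = 0.05904138; Var(ȳ) = 0.94095862·29.59/2471 = 0.011267894.
Var(Ŷ) = 41852² · 0.011267894 = 1.9736729 × 10^7.
SE(Ŷ) = √(1.9736729 × 10^7) = 4442.6.

4442.6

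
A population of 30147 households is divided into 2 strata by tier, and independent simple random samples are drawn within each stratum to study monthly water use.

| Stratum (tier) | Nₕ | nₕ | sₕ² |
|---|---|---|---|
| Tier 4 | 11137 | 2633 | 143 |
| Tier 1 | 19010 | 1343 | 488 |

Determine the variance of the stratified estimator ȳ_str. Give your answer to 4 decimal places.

Var(ȳ_str) = Σₕ Wₕ²(1 − fₕ)sₕ²/nₕ with Wₕ = Nₕ/N, N = 30147.
Tier 4: Wₕ = 0.36942316; term = 0.36942316²·(1 − 0.23641914)·143/2633 = 0.0056596353.
Tier 1: Wₕ = 0.63057684; term = 0.63057684²·(1 − 0.07064703)·488/1343 = 0.13427666.
Sum = 0.1399363.

0.1399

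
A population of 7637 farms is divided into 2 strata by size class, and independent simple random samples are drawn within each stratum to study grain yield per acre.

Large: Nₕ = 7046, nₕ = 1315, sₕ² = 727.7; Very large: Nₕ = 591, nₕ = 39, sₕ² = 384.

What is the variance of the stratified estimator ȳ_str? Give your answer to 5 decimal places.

Var(ȳ_str) = Σₕ Wₕ²(1 − fₕ)sₕ²/nₕ with Wₕ = Nₕ/N, N = 7637.
Large: Wₕ = 0.92261359; term = 0.92261359²·(1 − 0.18663071)·727.7/1315 = 0.38313699.
Very large: Wₕ = 0.07738641; term = 0.07738641²·(1 − 0.06598985)·384/39 = 0.055074124.
Sum = 0.43821111.

0.43821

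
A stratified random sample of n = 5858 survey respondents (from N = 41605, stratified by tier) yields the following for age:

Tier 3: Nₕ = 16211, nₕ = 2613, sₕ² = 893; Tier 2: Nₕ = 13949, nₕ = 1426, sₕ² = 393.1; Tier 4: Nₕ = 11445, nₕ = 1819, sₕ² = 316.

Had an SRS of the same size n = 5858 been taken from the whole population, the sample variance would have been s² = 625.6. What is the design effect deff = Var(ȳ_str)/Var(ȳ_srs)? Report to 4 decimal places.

Var(ȳ_str) = Σ Wₕ²(1−fₕ)sₕ²/nₕ with Wₕ = Nₕ/41605:
  Tier 3: (16211/41605)²·(1−2613/16211)·893/2613 = 0.043521699
  Tier 2: (13949/41605)²·(1−1426/13949)·393.1/1426 = 0.027819154
  Tier 4: (11445/41605)²·(1−1819/11445)·316/1819 = 0.011056686
  → Var(ȳ_str) = 0.082397539.
Var(ȳ_srs) = (1 − 5858/41605)·625.6/5858 = 0.091757473.
deff = 0.082397539 / 0.091757473 = 0.8980.

0.8980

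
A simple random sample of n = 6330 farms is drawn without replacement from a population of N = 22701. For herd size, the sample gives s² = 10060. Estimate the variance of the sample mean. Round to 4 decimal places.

Under SRS without replacement, Var(ȳ) = (1 − f)·s²/n with f = n/N = 6330/22701 = 0.27884234.
Var(ȳ) = (1 − 0.27884234)·10060/6330 = 0.72115766·1.5892575 = 1.1461052.

1.1461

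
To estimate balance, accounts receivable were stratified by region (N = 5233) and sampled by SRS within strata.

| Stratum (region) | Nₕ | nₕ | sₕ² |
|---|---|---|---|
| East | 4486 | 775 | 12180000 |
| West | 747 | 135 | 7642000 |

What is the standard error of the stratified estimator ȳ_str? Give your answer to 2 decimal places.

102.47

Var(ȳ_str) = Σₕ Wₕ²(1 − fₕ)sₕ²/nₕ with Wₕ = Nₕ/N, N = 5233.
East: Wₕ = 0.85725205; term = 0.85725205²·(1 − 0.17275970)·12180000/775 = 9554.2003.
West: Wₕ = 0.14274795; term = 0.14274795²·(1 − 0.18072289)·7642000/135 = 945.02614.
Sum = 10499.226.
SE = √(10499.226) = 102.47.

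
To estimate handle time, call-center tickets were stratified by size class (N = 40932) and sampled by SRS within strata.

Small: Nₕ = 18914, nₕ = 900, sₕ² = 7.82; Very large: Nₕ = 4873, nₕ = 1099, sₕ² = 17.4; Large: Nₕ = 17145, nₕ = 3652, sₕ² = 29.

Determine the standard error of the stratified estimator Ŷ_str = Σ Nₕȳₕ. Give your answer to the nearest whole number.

2256

Var(Ŷ_str) = Σₕ Nₕ²(1 − fₕ)sₕ²/nₕ.
Small: 18914²·(1 − 900/18914)·7.82/900 = 2.9604504 × 10^6.
Very large: 4873²·(1 − 1099/4873)·17.4/1099 = 291172.17.
Large: 17145²·(1 − 3652/17145)·29/3652 = 1.8370173 × 10^6.
Sum = 5.0886399 × 10^6.
SE = √(5.0886399 × 10^6) = 2256.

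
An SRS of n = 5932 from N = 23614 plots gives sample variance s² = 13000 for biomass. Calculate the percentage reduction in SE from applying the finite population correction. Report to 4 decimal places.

13.4672

f = n/N = 5932/23614 = 0.25120691.
SE_no-fpc = √(s²/n) = 1.4803728; SE_fpc = √((1−f)s²/n) = 1.2810085.
Ratio = √(1−f) = 0.86532831. Reduction = 100·(1 − 0.86532831) = 13.4672%.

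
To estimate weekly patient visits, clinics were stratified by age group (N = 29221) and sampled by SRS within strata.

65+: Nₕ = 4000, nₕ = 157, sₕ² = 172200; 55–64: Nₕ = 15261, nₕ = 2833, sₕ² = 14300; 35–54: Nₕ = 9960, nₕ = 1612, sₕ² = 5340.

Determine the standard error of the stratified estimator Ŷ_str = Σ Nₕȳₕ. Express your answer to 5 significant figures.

134510

Var(Ŷ_str) = Σₕ Nₕ²(1 − fₕ)sₕ²/nₕ.
65+: 4000²·(1 − 157/4000)·172200/157 = 1.6860245 × 10^10.
55–64: 15261²·(1 − 2833/15261)·14300/2833 = 9.5735652 × 10^8.
35–54: 9960²·(1 − 1612/9960)·5340/1612 = 2.7543428 × 10^8.
Sum = 1.8093036 × 10^10.
SE = √(1.8093036 × 10^10) = 134510.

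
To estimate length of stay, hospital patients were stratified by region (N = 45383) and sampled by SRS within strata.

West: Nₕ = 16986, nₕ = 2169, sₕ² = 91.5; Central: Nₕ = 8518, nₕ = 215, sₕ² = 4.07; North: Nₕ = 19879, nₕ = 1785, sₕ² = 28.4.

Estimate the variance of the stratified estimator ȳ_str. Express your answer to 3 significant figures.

0.00858

Var(ȳ_str) = Σₕ Wₕ²(1 − fₕ)sₕ²/nₕ with Wₕ = Nₕ/N, N = 45383.
West: Wₕ = 0.37428112; term = 0.37428112²·(1 − 0.12769339)·91.5/2169 = 0.0051549747.
Central: Wₕ = 0.18769143; term = 0.18769143²·(1 − 0.02524067)·4.07/215 = 6.500432 × 10^-4.
North: Wₕ = 0.43802746; term = 0.43802746²·(1 − 0.08979325)·28.4/1785 = 0.0027785796.
Sum = 0.0085835975.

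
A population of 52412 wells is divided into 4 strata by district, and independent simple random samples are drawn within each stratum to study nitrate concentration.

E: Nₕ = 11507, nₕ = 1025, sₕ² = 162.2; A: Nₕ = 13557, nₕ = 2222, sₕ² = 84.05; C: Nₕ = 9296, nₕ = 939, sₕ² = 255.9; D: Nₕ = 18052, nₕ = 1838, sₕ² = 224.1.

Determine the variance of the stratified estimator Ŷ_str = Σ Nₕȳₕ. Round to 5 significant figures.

Var(Ŷ_str) = Σₕ Nₕ²(1 − fₕ)sₕ²/nₕ.
E: 11507²·(1 − 1025/11507)·162.2/1025 = 1.9086806 × 10^7.
A: 13557²·(1 − 2222/13557)·84.05/2222 = 5.8127117 × 10^6.
C: 9296²·(1 − 939/9296)·255.9/939 = 2.117148 × 10^7.
D: 18052²·(1 − 1838/18052)·224.1/1838 = 3.5687148 × 10^7.
Sum = 8.1758146 × 10^7.

8.1758 × 10^7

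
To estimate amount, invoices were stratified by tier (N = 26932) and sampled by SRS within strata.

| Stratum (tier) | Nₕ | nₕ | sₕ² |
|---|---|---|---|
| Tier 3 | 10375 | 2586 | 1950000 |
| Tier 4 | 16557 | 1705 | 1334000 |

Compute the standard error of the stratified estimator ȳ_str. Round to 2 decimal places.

Var(ȳ_str) = Σₕ Wₕ²(1 − fₕ)sₕ²/nₕ with Wₕ = Nₕ/N, N = 26932.
Tier 3: Wₕ = 0.38522947; term = 0.38522947²·(1 − 0.24925301)·1950000/2586 = 84.01149.
Tier 4: Wₕ = 0.61477053; term = 0.61477053²·(1 − 0.10297759)·1334000/1705 = 265.25332.
Sum = 349.26481.
SE = √(349.26481) = 18.69.

18.69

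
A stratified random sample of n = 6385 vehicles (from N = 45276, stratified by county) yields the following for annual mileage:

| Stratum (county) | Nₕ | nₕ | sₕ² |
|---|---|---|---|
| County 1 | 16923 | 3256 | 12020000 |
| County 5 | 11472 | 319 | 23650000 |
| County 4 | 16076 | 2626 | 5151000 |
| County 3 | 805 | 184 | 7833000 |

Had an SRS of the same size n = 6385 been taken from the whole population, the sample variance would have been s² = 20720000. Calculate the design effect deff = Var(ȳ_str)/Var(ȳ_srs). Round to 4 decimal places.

Var(ȳ_str) = Σ Wₕ²(1−fₕ)sₕ²/nₕ with Wₕ = Nₕ/45276:
  County 1: (16923/45276)²·(1−3256/16923)·12020000/3256 = 416.51871
  County 5: (11472/45276)²·(1−319/11472)·23650000/319 = 4627.3804
  County 4: (16076/45276)²·(1−2626/16076)·5151000/2626 = 206.90025
  County 3: (805/45276)²·(1−184/805)·7833000/184 = 10.381538
  → Var(ȳ_str) = 5261.1809.
Var(ȳ_srs) = (1 − 6385/45276)·20720000/6385 = 2787.4681.
deff = 5261.1809 / 2787.4681 = 1.8874.

1.8874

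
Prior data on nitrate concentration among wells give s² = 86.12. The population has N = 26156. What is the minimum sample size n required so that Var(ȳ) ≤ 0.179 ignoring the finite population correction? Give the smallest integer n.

Without fpc, n₀ = s²/D = 86.12/0.179 = 481.1173.
Rounding up, n = 482.

482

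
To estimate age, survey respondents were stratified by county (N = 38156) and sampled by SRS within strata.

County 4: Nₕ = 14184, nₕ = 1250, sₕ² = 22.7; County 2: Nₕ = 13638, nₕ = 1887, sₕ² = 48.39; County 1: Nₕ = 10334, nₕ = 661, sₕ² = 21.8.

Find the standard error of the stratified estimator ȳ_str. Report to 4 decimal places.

Var(ȳ_str) = Σₕ Wₕ²(1 − fₕ)sₕ²/nₕ with Wₕ = Nₕ/N, N = 38156.
County 4: Wₕ = 0.37173708; term = 0.37173708²·(1 − 0.08812747)·22.7/1250 = 0.0022883463.
County 2: Wₕ = 0.35742740; term = 0.35742740²·(1 − 0.13836340)·48.39/1887 = 0.0028228224.
County 1: Wₕ = 0.27083552; term = 0.27083552²·(1 − 0.06396362)·21.8/661 = 0.0022644305.
Sum = 0.0073755992.
SE = √(0.0073755992) = 0.0859.

0.0859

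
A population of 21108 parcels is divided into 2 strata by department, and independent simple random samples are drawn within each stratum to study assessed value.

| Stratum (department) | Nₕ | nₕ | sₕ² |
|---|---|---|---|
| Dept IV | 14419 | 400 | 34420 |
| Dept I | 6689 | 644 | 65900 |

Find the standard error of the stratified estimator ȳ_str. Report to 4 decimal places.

6.9517

Var(ȳ_str) = Σₕ Wₕ²(1 − fₕ)sₕ²/nₕ with Wₕ = Nₕ/N, N = 21108.
Dept IV: Wₕ = 0.68310593; term = 0.68310593²·(1 − 0.02774117)·34420/400 = 39.039917.
Dept I: Wₕ = 0.31689407; term = 0.31689407²·(1 − 0.09627747)·65900/644 = 9.2867312.
Sum = 48.326648.
SE = √(48.326648) = 6.9517.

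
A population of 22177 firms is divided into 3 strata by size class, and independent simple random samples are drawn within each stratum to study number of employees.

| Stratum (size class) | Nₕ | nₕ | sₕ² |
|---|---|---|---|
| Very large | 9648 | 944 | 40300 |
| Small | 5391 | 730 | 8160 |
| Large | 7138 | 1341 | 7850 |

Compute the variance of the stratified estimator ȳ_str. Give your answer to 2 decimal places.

Var(ȳ_str) = Σₕ Wₕ²(1 − fₕ)sₕ²/nₕ with Wₕ = Nₕ/N, N = 22177.
Very large: Wₕ = 0.43504532; term = 0.43504532²·(1 − 0.09784411)·40300/944 = 7.2892633.
Small: Wₕ = 0.24308969; term = 0.24308969²·(1 − 0.13541087)·8160/730 = 0.57109734.
Large: Wₕ = 0.32186500; term = 0.32186500²·(1 − 0.18786775)·7850/1341 = 0.49251009.
Sum = 8.3528707.

8.35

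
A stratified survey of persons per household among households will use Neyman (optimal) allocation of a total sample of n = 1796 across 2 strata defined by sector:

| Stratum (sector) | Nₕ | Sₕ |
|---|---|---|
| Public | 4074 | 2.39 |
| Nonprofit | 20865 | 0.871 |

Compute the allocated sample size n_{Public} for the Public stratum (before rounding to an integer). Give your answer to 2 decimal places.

Neyman allocation: nₕ = n·NₕSₕ / Σⱼ NⱼSⱼ.
Σ NⱼSⱼ = 4074·2.39 + 20865·0.871 = 27910.275.
n_{Public} = 1796·4074·2.39 / 27910.275 = 626.56.

626.56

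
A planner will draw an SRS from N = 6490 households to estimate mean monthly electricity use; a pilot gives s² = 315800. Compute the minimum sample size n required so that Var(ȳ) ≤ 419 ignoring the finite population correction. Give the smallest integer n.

Without fpc, n₀ = s²/D = 315800/419 = 753.6993.
Rounding up, n = 754.

754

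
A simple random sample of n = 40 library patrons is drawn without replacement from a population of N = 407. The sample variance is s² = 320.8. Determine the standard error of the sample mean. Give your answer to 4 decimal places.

2.6892

Under SRS without replacement, Var(ȳ) = (1 − f)·s²/n with f = n/N = 40/407 = 0.09828010.
Var(ȳ) = (1 − 0.09828010)·320.8/40 = 0.90171990·8.02 = 7.2317936.
SE(ȳ) = √(7.2317936) = 2.6892.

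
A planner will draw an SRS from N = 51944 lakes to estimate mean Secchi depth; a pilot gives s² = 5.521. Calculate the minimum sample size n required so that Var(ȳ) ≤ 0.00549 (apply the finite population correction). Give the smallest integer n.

987

Without fpc, n₀ = s²/D = 5.521/0.00549 = 1005.6466.
With fpc, (1 − n/N)·s²/n ≤ D requires n ≥ n₀/(1 + n₀/N) = 1005.6466/(1 + 1005.6466/51944) = 986.5468.
Rounding up, n = 987.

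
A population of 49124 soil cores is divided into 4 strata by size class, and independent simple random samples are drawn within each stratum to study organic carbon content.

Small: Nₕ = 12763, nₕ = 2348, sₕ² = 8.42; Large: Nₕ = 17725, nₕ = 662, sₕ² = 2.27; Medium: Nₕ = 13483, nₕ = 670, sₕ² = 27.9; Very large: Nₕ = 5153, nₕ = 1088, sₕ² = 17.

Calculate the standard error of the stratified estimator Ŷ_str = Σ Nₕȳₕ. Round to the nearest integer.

3006

Var(Ŷ_str) = Σₕ Nₕ²(1 − fₕ)sₕ²/nₕ.
Small: 12763²·(1 − 2348/12763)·8.42/2348 = 476679.03.
Large: 17725²·(1 − 662/17725)·2.27/662 = 1.0370734 × 10^6.
Medium: 13483²·(1 − 670/13483)·27.9/670 = 7.1939392 × 10^6.
Very large: 5153²·(1 − 1088/5153)·17/1088 = 327296.02.
Sum = 9.0349877 × 10^6.
SE = √(9.0349877 × 10^6) = 3006.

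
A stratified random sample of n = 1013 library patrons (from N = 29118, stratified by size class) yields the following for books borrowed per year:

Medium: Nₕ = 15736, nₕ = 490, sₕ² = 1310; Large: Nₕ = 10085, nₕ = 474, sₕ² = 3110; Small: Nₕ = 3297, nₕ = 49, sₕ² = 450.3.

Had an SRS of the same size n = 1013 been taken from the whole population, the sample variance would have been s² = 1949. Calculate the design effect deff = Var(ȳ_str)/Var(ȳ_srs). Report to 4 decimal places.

0.8738

Var(ȳ_str) = Σ Wₕ²(1−fₕ)sₕ²/nₕ with Wₕ = Nₕ/29118:
  Medium: (15736/29118)²·(1−490/15736)·1310/490 = 0.75648861
  Large: (10085/29118)²·(1−474/10085)·3110/474 = 0.75007285
  Small: (3297/29118)²·(1−49/3297)·450.3/49 = 0.1160694
  → Var(ȳ_str) = 1.6226309.
Var(ȳ_srs) = (1 − 1013/29118)·1949/1013 = 1.8570536.
deff = 1.6226309 / 1.8570536 = 0.8738.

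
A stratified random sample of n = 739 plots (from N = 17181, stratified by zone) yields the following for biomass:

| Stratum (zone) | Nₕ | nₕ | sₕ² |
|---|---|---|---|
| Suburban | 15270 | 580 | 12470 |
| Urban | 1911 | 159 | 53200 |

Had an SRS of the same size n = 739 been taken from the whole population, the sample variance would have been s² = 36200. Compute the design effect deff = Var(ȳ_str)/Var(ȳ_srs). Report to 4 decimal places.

0.4295

Var(ȳ_str) = Σ Wₕ²(1−fₕ)sₕ²/nₕ with Wₕ = Nₕ/17181:
  Suburban: (15270/17181)²·(1−580/15270)·12470/580 = 16.338133
  Urban: (1911/17181)²·(1−159/1911)·53200/159 = 3.7950056
  → Var(ȳ_str) = 20.133139.
Var(ȳ_srs) = (1 − 739/17181)·36200/739 = 46.878136.
deff = 20.133139 / 46.878136 = 0.4295.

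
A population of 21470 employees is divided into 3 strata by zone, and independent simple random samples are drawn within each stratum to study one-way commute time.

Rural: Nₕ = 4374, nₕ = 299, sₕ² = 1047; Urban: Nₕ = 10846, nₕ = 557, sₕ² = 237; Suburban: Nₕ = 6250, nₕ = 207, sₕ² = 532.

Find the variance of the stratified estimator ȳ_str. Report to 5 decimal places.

Var(ȳ_str) = Σₕ Wₕ²(1 − fₕ)sₕ²/nₕ with Wₕ = Nₕ/N, N = 21470.
Rural: Wₕ = 0.20372613; term = 0.20372613²·(1 − 0.06835848)·1047/299 = 0.13539973.
Urban: Wₕ = 0.50517000; term = 0.50517000²·(1 − 0.05135534)·237/557 = 0.10300821.
Suburban: Wₕ = 0.29110387; term = 0.29110387²·(1 − 0.03312000)·532/207 = 0.21057645.
Sum = 0.44898439.

0.44898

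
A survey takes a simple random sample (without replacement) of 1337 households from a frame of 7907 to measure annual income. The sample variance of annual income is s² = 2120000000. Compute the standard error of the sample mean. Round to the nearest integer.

Under SRS without replacement, Var(ȳ) = (1 − f)·s²/n with f = n/N = 1337/7907 = 0.16909068.
Var(ȳ) = (1 − 0.16909068)·2120000000/1337 = 0.83090932·1.5856395 × 10^6 = 1.3175226 × 10^6.
SE(ȳ) = √(1.3175226 × 10^6) = 1148.

1148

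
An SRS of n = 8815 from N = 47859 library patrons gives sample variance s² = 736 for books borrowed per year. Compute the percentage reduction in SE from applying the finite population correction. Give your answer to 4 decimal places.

f = n/N = 8815/47859 = 0.18418688.
SE_no-fpc = √(s²/n) = 0.28895336; SE_fpc = √((1−f)s²/n) = 0.26098953.
Ratio = √(1−f) = 0.90322374. Reduction = 100·(1 − 0.90322374) = 9.6776%.

9.6776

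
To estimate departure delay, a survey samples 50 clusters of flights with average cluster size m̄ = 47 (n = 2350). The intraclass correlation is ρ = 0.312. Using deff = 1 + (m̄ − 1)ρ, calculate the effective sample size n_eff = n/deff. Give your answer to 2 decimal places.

153.07

deff = 1 + (47 − 1)·0.312 = 1 + 14.352 = 15.352.
n_eff = 2350 / 15.352 = 153.07.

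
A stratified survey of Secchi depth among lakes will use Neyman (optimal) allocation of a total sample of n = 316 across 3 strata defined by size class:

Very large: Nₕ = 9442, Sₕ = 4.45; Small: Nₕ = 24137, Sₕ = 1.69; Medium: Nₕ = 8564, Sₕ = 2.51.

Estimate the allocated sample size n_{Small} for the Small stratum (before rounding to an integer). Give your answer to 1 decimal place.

Neyman allocation: nₕ = n·NₕSₕ / Σⱼ NⱼSⱼ.
Σ NⱼSⱼ = 9442·4.45 + 24137·1.69 + 8564·2.51 = 104304.07.
n_{Small} = 316·24137·1.69 / 104304.07 = 123.6.

123.6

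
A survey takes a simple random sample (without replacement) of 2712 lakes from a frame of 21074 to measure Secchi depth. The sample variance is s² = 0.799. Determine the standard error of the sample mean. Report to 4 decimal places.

0.0160

Under SRS without replacement, Var(ȳ) = (1 − f)·s²/n with f = n/N = 2712/21074 = 0.12868938.
Var(ȳ) = (1 − 0.12868938)·0.799/2712 = 0.87131062·2.9461652 × 10^-4 = 2.567025 × 10^-4.
SE(ȳ) = √(2.567025 × 10^-4) = 0.0160.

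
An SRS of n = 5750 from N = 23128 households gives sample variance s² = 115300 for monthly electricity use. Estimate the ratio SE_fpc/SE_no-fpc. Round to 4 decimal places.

f = n/N = 5750/23128 = 0.24861640.
SE_no-fpc = √(s²/n) = 4.4779654; SE_fpc = √((1−f)s²/n) = 3.8816072.
Ratio = √(1−f) = 0.86682386.

0.8668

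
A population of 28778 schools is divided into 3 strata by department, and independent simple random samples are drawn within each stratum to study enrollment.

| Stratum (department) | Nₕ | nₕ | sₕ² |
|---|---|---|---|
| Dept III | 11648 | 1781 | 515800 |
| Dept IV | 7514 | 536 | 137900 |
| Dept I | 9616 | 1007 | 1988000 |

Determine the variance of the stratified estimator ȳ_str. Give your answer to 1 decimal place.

253.8

Var(ȳ_str) = Σₕ Wₕ²(1 − fₕ)sₕ²/nₕ with Wₕ = Nₕ/N, N = 28778.
Dept III: Wₕ = 0.40475363; term = 0.40475363²·(1 − 0.15290179)·515800/1781 = 40.191359.
Dept IV: Wₕ = 0.26110223; term = 0.26110223²·(1 − 0.07133351)·137900/536 = 16.288475.
Dept I: Wₕ = 0.33414414; term = 0.33414414²·(1 − 0.10472130)·1988000/1007 = 197.33897.
Sum = 253.8188.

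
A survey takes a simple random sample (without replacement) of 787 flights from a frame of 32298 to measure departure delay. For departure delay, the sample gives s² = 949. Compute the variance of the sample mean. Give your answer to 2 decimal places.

1.18

Under SRS without replacement, Var(ȳ) = (1 − f)·s²/n with f = n/N = 787/32298 = 0.02436683.
Var(ȳ) = (1 − 0.02436683)·949/787 = 0.97563317·1.205845 = 1.1764624.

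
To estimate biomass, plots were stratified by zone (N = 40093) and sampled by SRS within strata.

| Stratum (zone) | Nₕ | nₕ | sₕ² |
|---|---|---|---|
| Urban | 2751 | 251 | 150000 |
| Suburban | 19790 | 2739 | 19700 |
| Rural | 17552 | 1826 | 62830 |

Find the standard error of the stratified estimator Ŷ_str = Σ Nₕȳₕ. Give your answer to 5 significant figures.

Var(Ŷ_str) = Σₕ Nₕ²(1 − fₕ)sₕ²/nₕ.
Urban: 2751²·(1 − 251/2751)·150000/251 = 4.1100598 × 10^9.
Suburban: 19790²·(1 − 2739/19790)·19700/2739 = 2.4270004 × 10^9.
Rural: 17552²·(1 − 1826/17552)·62830/1826 = 9.4975408 × 10^9.
Sum = 1.6034601 × 10^10.
SE = √(1.6034601 × 10^10) = 126630.

126630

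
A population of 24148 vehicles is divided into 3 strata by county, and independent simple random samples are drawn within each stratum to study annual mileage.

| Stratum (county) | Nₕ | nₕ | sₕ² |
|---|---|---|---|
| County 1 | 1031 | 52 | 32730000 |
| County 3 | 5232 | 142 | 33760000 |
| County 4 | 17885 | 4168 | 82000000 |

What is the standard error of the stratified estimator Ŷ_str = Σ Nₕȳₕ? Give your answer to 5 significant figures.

Var(Ŷ_str) = Σₕ Nₕ²(1 − fₕ)sₕ²/nₕ.
County 1: 1031²·(1 − 52/1031)·32730000/52 = 6.3530755 × 10^11.
County 3: 5232²·(1 − 142/5232)·33760000/142 = 6.3313979 × 10^12.
County 4: 17885²·(1 − 4168/17885)·82000000/4168 = 4.8265213 × 10^12.
Sum = 1.1793227 × 10^13.
SE = √(1.1793227 × 10^13) = 3.4341 × 10^6.

3.4341 × 10^6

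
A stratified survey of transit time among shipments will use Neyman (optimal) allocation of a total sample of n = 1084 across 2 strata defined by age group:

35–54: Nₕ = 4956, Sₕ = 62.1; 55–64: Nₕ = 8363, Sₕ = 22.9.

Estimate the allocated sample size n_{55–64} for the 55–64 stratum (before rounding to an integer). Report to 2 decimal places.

415.80

Neyman allocation: nₕ = n·NₕSₕ / Σⱼ NⱼSⱼ.
Σ NⱼSⱼ = 4956·62.1 + 8363·22.9 = 499280.3.
n_{55–64} = 1084·8363·22.9 / 499280.3 = 415.80.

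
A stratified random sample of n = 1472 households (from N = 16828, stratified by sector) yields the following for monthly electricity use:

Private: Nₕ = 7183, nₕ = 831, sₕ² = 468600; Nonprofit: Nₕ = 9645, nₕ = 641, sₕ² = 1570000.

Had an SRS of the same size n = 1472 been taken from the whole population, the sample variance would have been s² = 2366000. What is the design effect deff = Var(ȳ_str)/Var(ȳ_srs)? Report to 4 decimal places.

Var(ȳ_str) = Σ Wₕ²(1−fₕ)sₕ²/nₕ with Wₕ = Nₕ/16828:
  Private: (7183/16828)²·(1−831/7183)·468600/831 = 90.85579
  Nonprofit: (9645/16828)²·(1−641/9645)·1570000/641 = 751.12866
  → Var(ȳ_str) = 841.98445.
Var(ȳ_srs) = (1 − 1472/16828)·2366000/1472 = 1466.738.
deff = 841.98445 / 1466.738 = 0.5741.

0.5741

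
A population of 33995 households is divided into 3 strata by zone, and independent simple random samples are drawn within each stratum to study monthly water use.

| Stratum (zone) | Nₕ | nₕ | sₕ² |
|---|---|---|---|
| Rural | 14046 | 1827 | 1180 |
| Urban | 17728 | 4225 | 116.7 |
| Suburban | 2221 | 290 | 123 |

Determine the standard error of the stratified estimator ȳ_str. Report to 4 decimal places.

0.3213

Var(ȳ_str) = Σₕ Wₕ²(1 − fₕ)sₕ²/nₕ with Wₕ = Nₕ/N, N = 33995.
Rural: Wₕ = 0.41317841; term = 0.41317841²·(1 − 0.13007262)·1180/1827 = 0.09591835.
Urban: Wₕ = 0.52148845; term = 0.52148845²·(1 − 0.23832356)·116.7/4225 = 0.0057214231.
Suburban: Wₕ = 0.06533314; term = 0.06533314²·(1 − 0.13057181)·123/290 = 0.0015740113.
Sum = 0.10321378.
SE = √(0.10321378) = 0.3213.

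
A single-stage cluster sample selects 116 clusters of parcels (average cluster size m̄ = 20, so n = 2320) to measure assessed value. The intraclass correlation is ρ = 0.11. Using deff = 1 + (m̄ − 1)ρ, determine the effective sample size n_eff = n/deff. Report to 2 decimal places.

deff = 1 + (20 − 1)·0.11 = 1 + 2.09 = 3.09.
n_eff = 2320 / 3.09 = 750.81.

750.81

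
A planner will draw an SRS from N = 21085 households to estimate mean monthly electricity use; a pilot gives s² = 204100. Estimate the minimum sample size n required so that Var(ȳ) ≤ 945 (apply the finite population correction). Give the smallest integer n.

214

Without fpc, n₀ = s²/D = 204100/945 = 215.9788.
With fpc, (1 − n/N)·s²/n ≤ D requires n ≥ n₀/(1 + n₀/N) = 215.9788/(1 + 215.9788/21085) = 213.7889.
Rounding up, n = 214.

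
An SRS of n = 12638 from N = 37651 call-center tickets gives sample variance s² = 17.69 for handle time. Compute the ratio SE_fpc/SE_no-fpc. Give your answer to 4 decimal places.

f = n/N = 12638/37651 = 0.33566174.
SE_no-fpc = √(s²/n) = 0.03741319; SE_fpc = √((1−f)s²/n) = 0.03049435.
Ratio = √(1−f) = 0.81506948.

0.8151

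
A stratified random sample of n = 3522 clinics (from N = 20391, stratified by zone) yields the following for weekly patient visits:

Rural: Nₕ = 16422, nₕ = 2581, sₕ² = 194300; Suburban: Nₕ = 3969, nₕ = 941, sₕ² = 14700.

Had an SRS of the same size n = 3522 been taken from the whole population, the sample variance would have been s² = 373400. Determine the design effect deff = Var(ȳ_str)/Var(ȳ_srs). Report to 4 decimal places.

Var(ȳ_str) = Σ Wₕ²(1−fₕ)sₕ²/nₕ with Wₕ = Nₕ/20391:
  Rural: (16422/20391)²·(1−2581/16422)·194300/2581 = 41.152978
  Suburban: (3969/20391)²·(1−941/3969)·14700/941 = 0.45153106
  → Var(ȳ_str) = 41.604509.
Var(ȳ_srs) = (1 − 3522/20391)·373400/3522 = 87.707307.
deff = 41.604509 / 87.707307 = 0.4744.

0.4744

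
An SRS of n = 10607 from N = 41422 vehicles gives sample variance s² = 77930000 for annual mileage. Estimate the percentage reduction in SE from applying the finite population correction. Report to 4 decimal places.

13.7487

f = n/N = 10607/41422 = 0.25607165.
SE_no-fpc = √(s²/n) = 85.714847; SE_fpc = √((1−f)s²/n) = 73.930153.
Ratio = √(1−f) = 0.86251281. Reduction = 100·(1 − 0.86251281) = 13.7487%.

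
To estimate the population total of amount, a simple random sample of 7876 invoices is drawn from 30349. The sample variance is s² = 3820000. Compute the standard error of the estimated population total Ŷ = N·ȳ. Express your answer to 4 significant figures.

575200

Var(Ŷ) = N²·Var(ȳ) = N²·(1 − n/N)·s²/n.
f = 7876/30349 = 0.25951432; Var(ȳ) = 0.74048568·3820000/7876 = 359.14872.
Var(Ŷ) = 30349² · 359.14872 = 3.3079817 × 10^11.
SE(Ŷ) = √(3.3079817 × 10^11) = 575200.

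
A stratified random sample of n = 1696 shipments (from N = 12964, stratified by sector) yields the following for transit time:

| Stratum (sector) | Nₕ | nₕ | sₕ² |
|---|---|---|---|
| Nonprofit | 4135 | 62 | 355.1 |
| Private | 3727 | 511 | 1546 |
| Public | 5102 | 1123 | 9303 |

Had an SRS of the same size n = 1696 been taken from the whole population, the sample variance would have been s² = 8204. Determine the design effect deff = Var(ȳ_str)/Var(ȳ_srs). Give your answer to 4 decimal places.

Var(ȳ_str) = Σ Wₕ²(1−fₕ)sₕ²/nₕ with Wₕ = Nₕ/12964:
  Nonprofit: (4135/12964)²·(1−62/4135)·355.1/62 = 0.57394577
  Private: (3727/12964)²·(1−511/3727)·1546/511 = 0.21576747
  Public: (5102/12964)²·(1−1123/5102)·9303/1123 = 1.000644
  → Var(ȳ_str) = 1.7903572.
Var(ȳ_srs) = (1 − 1696/12964)·8204/1696 = 4.2044348.
deff = 1.7903572 / 4.2044348 = 0.4258.

0.4258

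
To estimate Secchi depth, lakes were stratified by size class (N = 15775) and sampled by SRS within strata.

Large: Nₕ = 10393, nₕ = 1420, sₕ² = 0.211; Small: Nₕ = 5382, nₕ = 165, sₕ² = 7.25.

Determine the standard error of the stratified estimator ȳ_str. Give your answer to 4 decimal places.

Var(ȳ_str) = Σₕ Wₕ²(1 − fₕ)sₕ²/nₕ with Wₕ = Nₕ/N, N = 15775.
Large: Wₕ = 0.65882726; term = 0.65882726²·(1 − 0.13663042)·0.211/1420 = 5.5684455 × 10^-5.
Small: Wₕ = 0.34117274; term = 0.34117274²·(1 − 0.03065775)·7.25/165 = 0.0049576956.
Sum = 0.0050133801.
SE = √(0.0050133801) = 0.0708.

0.0708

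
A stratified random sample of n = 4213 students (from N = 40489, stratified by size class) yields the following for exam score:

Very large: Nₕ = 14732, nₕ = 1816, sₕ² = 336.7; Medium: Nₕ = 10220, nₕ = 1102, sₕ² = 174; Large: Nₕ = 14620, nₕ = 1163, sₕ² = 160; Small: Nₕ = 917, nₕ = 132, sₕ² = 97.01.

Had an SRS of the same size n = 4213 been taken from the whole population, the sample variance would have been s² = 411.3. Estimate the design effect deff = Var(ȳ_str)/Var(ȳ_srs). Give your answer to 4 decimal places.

Var(ȳ_str) = Σ Wₕ²(1−fₕ)sₕ²/nₕ with Wₕ = Nₕ/40489:
  Very large: (14732/40489)²·(1−1816/14732)·336.7/1816 = 0.021520032
  Medium: (10220/40489)²·(1−1102/10220)·174/1102 = 0.008975198
  Large: (14620/40489)²·(1−1163/14620)·160/1163 = 0.01651056
  Small: (917/40489)²·(1−132/917)·97.01/132 = 3.2270632 × 10^-4
  → Var(ȳ_str) = 0.047328496.
Var(ȳ_srs) = (1 − 4213/40489)·411.3/4213 = 0.08746808.
deff = 0.047328496 / 0.08746808 = 0.5411.

0.5411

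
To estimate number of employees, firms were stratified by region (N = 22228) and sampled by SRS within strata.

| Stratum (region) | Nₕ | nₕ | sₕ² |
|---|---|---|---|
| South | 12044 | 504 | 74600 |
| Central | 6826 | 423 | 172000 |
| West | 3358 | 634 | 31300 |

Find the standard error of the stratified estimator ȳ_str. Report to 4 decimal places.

8.8612

Var(ȳ_str) = Σₕ Wₕ²(1 − fₕ)sₕ²/nₕ with Wₕ = Nₕ/N, N = 22228.
South: Wₕ = 0.54183912; term = 0.54183912²·(1 − 0.04184656)·74600/504 = 41.637445.
Central: Wₕ = 0.30709016; term = 0.30709016²·(1 − 0.06196894)·172000/423 = 35.969723.
West: Wₕ = 0.15107072; term = 0.15107072²·(1 − 0.18880286)·31300/634 = 0.91399138.
Sum = 78.521159.
SE = √(78.521159) = 8.8612.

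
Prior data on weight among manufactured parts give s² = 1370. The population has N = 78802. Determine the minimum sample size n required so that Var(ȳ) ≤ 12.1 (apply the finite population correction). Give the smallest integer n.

Without fpc, n₀ = s²/D = 1370/12.1 = 113.2231.
With fpc, (1 − n/N)·s²/n ≤ D requires n ≥ n₀/(1 + n₀/N) = 113.2231/(1 + 113.2231/78802) = 113.0607.
Rounding up, n = 114.

114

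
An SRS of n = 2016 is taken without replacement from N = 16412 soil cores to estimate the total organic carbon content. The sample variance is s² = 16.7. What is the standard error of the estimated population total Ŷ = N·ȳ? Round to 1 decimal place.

1399.0

Var(Ŷ) = N²·Var(ȳ) = N²·(1 − n/N)·s²/n.
f = 2016/16412 = 0.12283695; Var(ȳ) = 0.87716305·16.7/2016 = 0.007266182.
Var(Ŷ) = 16412² · 0.007266182 = 1.9571733 × 10^6.
SE(Ŷ) = √(1.9571733 × 10^6) = 1399.0.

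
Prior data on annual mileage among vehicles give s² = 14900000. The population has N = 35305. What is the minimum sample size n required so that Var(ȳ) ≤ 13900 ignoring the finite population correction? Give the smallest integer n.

1072

Without fpc, n₀ = s²/D = 14900000/13900 = 1071.9424.
Rounding up, n = 1072.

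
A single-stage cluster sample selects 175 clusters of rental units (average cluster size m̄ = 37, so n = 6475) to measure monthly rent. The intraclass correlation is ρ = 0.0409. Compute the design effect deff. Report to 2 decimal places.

deff = 1 + (37 − 1)·0.0409 = 1 + 1.4724 = 2.4724.

2.47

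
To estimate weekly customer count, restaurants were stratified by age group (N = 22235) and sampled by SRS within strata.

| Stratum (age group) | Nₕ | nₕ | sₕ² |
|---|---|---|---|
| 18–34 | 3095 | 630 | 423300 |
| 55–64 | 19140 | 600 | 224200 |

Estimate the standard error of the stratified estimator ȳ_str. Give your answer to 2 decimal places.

16.69

Var(ȳ_str) = Σₕ Wₕ²(1 − fₕ)sₕ²/nₕ with Wₕ = Nₕ/N, N = 22235.
18–34: Wₕ = 0.13919496; term = 0.13919496²·(1 − 0.20355412)·423300/630 = 10.368383.
55–64: Wₕ = 0.86080504; term = 0.86080504²·(1 − 0.03134796)·224200/600 = 268.20184.
Sum = 278.57022.
SE = √(278.57022) = 16.69.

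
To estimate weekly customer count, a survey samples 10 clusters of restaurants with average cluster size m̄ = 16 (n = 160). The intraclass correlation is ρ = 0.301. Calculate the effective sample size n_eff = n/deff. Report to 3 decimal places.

deff = 1 + (16 − 1)·0.301 = 1 + 4.515 = 5.515.
n_eff = 160 / 5.515 = 29.012.

29.012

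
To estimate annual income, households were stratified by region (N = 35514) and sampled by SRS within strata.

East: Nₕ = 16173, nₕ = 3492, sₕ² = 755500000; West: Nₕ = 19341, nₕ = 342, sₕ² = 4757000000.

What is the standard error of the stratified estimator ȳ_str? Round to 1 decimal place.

Var(ȳ_str) = Σₕ Wₕ²(1 − fₕ)sₕ²/nₕ with Wₕ = Nₕ/N, N = 35514.
East: Wₕ = 0.45539787; term = 0.45539787²·(1 − 0.21591541)·755500000/3492 = 35180.754.
West: Wₕ = 0.54460213; term = 0.54460213²·(1 − 0.01768264)·4757000000/342 = 4.0524488 × 10^6.
Sum = 4.0876296 × 10^6.
SE = √(4.0876296 × 10^6) = 2021.8.

2021.8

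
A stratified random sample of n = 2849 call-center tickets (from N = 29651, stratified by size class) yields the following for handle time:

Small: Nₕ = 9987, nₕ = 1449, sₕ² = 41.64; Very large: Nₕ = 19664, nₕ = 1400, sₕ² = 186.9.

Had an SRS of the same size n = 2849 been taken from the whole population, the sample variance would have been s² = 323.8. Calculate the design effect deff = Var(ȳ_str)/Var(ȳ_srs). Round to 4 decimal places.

0.5580

Var(ȳ_str) = Σ Wₕ²(1−fₕ)sₕ²/nₕ with Wₕ = Nₕ/29651:
  Small: (9987/29651)²·(1−1449/9987)·41.64/1449 = 0.0027871147
  Very large: (19664/29651)²·(1−1400/19664)·186.9/1400 = 0.054534375
  → Var(ȳ_str) = 0.05732149.
Var(ȳ_srs) = (1 − 2849/29651)·323.8/2849 = 0.10273354.
deff = 0.05732149 / 0.10273354 = 0.5580.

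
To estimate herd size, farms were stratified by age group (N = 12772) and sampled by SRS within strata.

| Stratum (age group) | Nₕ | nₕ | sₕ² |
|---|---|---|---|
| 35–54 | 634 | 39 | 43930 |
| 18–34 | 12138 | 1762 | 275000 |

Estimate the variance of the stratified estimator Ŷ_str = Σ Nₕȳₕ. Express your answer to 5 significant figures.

Var(Ŷ_str) = Σₕ Nₕ²(1 − fₕ)sₕ²/nₕ.
35–54: 634²·(1 − 39/634)·43930/39 = 4.2491574 × 10^8.
18–34: 12138²·(1 − 1762/12138)·275000/1762 = 1.9656396 × 10^10.
Sum = 2.0081312 × 10^10.

2.0081 × 10^10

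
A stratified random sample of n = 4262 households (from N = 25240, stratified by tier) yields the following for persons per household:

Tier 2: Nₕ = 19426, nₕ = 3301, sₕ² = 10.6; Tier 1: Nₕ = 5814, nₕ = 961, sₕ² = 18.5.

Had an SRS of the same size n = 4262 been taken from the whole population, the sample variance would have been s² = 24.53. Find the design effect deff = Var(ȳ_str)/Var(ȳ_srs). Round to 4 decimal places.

Var(ȳ_str) = Σ Wₕ²(1−fₕ)sₕ²/nₕ with Wₕ = Nₕ/25240:
  Tier 2: (19426/25240)²·(1−3301/19426)·10.6/3301 = 0.0015789368
  Tier 1: (5814/25240)²·(1−961/5814)·18.5/961 = 8.5261891 × 10^-4
  → Var(ȳ_str) = 0.0024315557.
Var(ȳ_srs) = (1 − 4262/25240)·24.53/4262 = 0.0047836438.
deff = 0.0024315557 / 0.0047836438 = 0.5083.

0.5083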